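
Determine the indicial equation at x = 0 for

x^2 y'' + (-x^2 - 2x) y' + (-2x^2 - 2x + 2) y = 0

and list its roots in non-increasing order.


Divide by x^2 to reach normal form y'' + P_1(x) y' + P_2(x) y = 0 with P_1(x) = -1 - 2/x and P_2(x) = -2 - 2/x + 2/x^2.
x = 0 is a singular point because the y'-coefficient -1 - 2/x has a pole at x = 0 and the y-coefficient -2 - 2/x + 2/x^2 has a pole at x = 0.
It is a regular singular point because x P_1(x) = p(x) = -x - 2 and x^2 P_2(x) = q(x) = -2x^2 - 2x + 2 are polynomials, hence analytic at x = 0.
p(0) = -2,  q(0) = 2.
Indicial equation: r(r-1) + p(0) r + q(0) = 0, i.e. r^2 + (p(0) - 1) r + q(0) = 0, i.e. r^2 - 3 r + 2 = 0.
Discriminant: (-3)^2 - 4(2) = 1, so r = (3 ± 1)/2.
Solving: r_1 = 2, r_2 = 1.

indicial: r^2 - 3 r + 2 = 0; roots r_1 = 2, r_2 = 1


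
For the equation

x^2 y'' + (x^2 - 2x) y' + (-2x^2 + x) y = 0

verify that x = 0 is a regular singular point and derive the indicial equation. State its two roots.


Divide by x^2 to reach normal form y'' + P_1(x) y' + P_2(x) y = 0 with P_1(x) = 1 - 2/x and P_2(x) = -2 + 1/x.
x = 0 is a singular point because the y'-coefficient 1 - 2/x has a pole at x = 0 and the y-coefficient -2 + 1/x has a pole at x = 0.
It is a regular singular point because x P_1(x) = p(x) = x - 2 and x^2 P_2(x) = q(x) = -2x^2 + x are polynomials, hence analytic at x = 0.
p(0) = -2,  q(0) = 0.
Indicial equation: r(r-1) + p(0) r + q(0) = 0, i.e. r^2 + (p(0) - 1) r + q(0) = 0, i.e. r^2 - 3 r = 0.
Discriminant: (-3)^2 - 4(0) = 9, so r = (3 ± 3)/2.
Solving: r_1 = 3, r_2 = 0.

indicial: r^2 - 3 r = 0; roots r_1 = 3, r_2 = 0


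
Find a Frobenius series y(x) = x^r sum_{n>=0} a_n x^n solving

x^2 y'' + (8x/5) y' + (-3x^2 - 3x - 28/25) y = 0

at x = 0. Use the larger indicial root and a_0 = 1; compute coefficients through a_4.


Write in Frobenius form y'' + (p(x)/x) y' + (q(x)/x^2) y = 0:
  p(x) = 8/5,  q(x) = -3x^2 - 3x - 28/25.
Indicial equation: r(r-1) + (8/5) r + (-28/25) = 0 -> roots r_1 = 4/5, r_2 = -7/5.
Take r = r_1 = 4/5. Let y(x) = x^r sum_{n>=0} a_n x^n with a_0 = 1.
Substitute y = x^r sum a_n x^n and match x^{r+n}. The recurrence is
  D(n) a_n - 3 a_{n-1} - 3 a_{n-2} = 0,  where D(n) = (r+n)(r+n-1) + (8/5)(r+n) + (-28/25).
  a_n = [3 a_{n-1} + 3 a_{n-2}] / D(n).
Since the indicial polynomial factors as (r - r_1)(r - r_2), D(n) = (r_1 + n - r_1)(r_1 + n - r_2) = n(n + 11/5).
Evaluating step by step (a_0 = 1):
  n = 1: D(1) = 1(1 + 11/5) = 16/5; numerator = 3(1) = 3; a_1 = (3)/(16/5) = 15/16
  n = 2: D(2) = 2(2 + 11/5) = 42/5; numerator = 3(15/16) + 3(1) = 93/16; a_2 = (93/16)/(42/5) = 155/224
  n = 3: D(3) = 3(3 + 11/5) = 78/5; numerator = 3(155/224) + 3(15/16) = 1095/224; a_3 = (1095/224)/(78/5) = 1825/5824
  n = 4: D(4) = 4(4 + 11/5) = 124/5; numerator = 3(1825/5824) + 3(155/224) = 17565/5824; a_4 = (17565/5824)/(124/5) = 87825/722176

r = 4/5; a_0 = 1; a_1 = 15/16; a_2 = 155/224; a_3 = 1825/5824; a_4 = 87825/722176


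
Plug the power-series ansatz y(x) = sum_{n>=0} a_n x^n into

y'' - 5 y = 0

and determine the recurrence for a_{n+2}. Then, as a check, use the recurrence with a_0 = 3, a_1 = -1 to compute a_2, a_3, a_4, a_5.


Substitute y = sum_n a_n x^n into y'' + (const) y = 0.
y''(x) = sum_{n>=0} (n+2)(n+1) a_{n+2} x^n.
The ODE becomes sum_n [(n+2)(n+1) a_{n+2} - 5 a_n] x^n = 0.
Setting each coefficient to zero gives the recurrence:
  (n+2)(n+1) a_{n+2} - 5 a_n = 0,
  a_{n+2} = 5 / ((n+1)(n+2)) a_n.

Check with a_0 = 3, a_1 = -1 (apply the recurrence for n = 0, 1, 2, 3): a_0 = 3, a_1 = -1, a_2 = 15/2, a_3 = -5/6, a_4 = 25/8, a_5 = -5/24.

a_{n+2} = 5/((n+1)(n+2)) * a_n; check: a_0 = 3, a_1 = -1, a_2 = 15/2, a_3 = -5/6, a_4 = 25/8, a_5 = -5/24


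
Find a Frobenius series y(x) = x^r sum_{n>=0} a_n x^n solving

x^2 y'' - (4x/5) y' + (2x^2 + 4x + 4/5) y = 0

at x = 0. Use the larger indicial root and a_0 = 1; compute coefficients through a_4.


Write in Frobenius form y'' + (p(x)/x) y' + (q(x)/x^2) y = 0:
  p(x) = -4/5,  q(x) = 2x^2 + 4x + 4/5.
Indicial equation: r(r-1) + (-4/5) r + (4/5) = 0 -> roots r_1 = 1, r_2 = 4/5.
Take r = r_1 = 1. Let y(x) = x^r sum_{n>=0} a_n x^n with a_0 = 1.
Substitute y = x^r sum a_n x^n and match x^{r+n}. The recurrence is
  D(n) a_n + 4 a_{n-1} + 2 a_{n-2} = 0,  where D(n) = (r+n)(r+n-1) + (-4/5)(r+n) + (4/5).
  a_n = [-4 a_{n-1} - 2 a_{n-2}] / D(n).
Since the indicial polynomial factors as (r - r_1)(r - r_2), D(n) = (r_1 + n - r_1)(r_1 + n - r_2) = n(n + 1/5).
Evaluating step by step (a_0 = 1):
  n = 1: D(1) = 1(1 + 1/5) = 6/5; numerator = -4(1) = -4; a_1 = (-4)/(6/5) = -10/3
  n = 2: D(2) = 2(2 + 1/5) = 22/5; numerator = -4(-10/3) - 2(1) = 34/3; a_2 = (34/3)/(22/5) = 85/33
  n = 3: D(3) = 3(3 + 1/5) = 48/5; numerator = -4(85/33) - 2(-10/3) = -40/11; a_3 = (-40/11)/(48/5) = -25/66
  n = 4: D(4) = 4(4 + 1/5) = 84/5; numerator = -4(-25/66) - 2(85/33) = -40/11; a_4 = (-40/11)/(84/5) = -50/231

r = 1; a_0 = 1; a_1 = -10/3; a_2 = 85/33; a_3 = -25/66; a_4 = -50/231


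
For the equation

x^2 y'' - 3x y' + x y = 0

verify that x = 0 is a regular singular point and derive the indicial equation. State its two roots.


Divide by x^2 to reach normal form y'' + P_1(x) y' + P_2(x) y = 0 with P_1(x) = -3/x and P_2(x) = 1/x.
x = 0 is a singular point because the y'-coefficient -3/x has a pole at x = 0 and the y-coefficient 1/x has a pole at x = 0.
It is a regular singular point because x P_1(x) = p(x) = -3 and x^2 P_2(x) = q(x) = x are polynomials, hence analytic at x = 0.
p(0) = -3,  q(0) = 0.
Indicial equation: r(r-1) + p(0) r + q(0) = 0, i.e. r^2 + (p(0) - 1) r + q(0) = 0, i.e. r^2 - 4 r = 0.
Discriminant: (-4)^2 - 4(0) = 16, so r = (4 ± 4)/2.
Solving: r_1 = 4, r_2 = 0.

indicial: r^2 - 4 r = 0; roots r_1 = 4, r_2 = 0


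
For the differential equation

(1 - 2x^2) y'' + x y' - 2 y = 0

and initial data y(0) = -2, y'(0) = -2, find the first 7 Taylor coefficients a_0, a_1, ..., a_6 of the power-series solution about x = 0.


Ansatz: y(x) = sum_{n>=0} a_n x^n, so y'(x) = sum_{n>=1} n a_n x^(n-1) and y''(x) = sum_{n>=2} n(n-1) a_n x^(n-2).
Substitute into P(x) y'' + Q(x) y' + R(x) y = 0 with P(x) = 1 - 2x^2, Q(x) = x, R(x) = -2, and match powers of x.
Initial conditions: a_0 = -2, a_1 = -2.
Setting the coefficient of each power of x to zero and solving order by order (substituting the coefficients already found):
  x^0: 2 a_2 - 2 a_0 = 0  ->  2 a_2 = 2 a_0 = -4  ->  a_2 = -2
  x^1: 6 a_3 - a_1 = 0  ->  6 a_3 = a_1 = -2  ->  a_3 = -1/3
  x^2: 12 a_4 - 4 a_2 = 0  ->  12 a_4 = 4 a_2 = -8  ->  a_4 = -2/3
  x^3: 20 a_5 - 11 a_3 = 0  ->  20 a_5 = 11 a_3 = -11/3  ->  a_5 = -11/60
  x^4: 30 a_6 - 22 a_4 = 0  ->  30 a_6 = 22 a_4 = -44/3  ->  a_6 = -22/45
Truncated series: y(x) = -2 - 2 x - 2 x^2 - (1/3) x^3 - (2/3) x^4 - (11/60) x^5 - (22/45) x^6 + O(x^7).

a_0 = -2; a_1 = -2; a_2 = -2; a_3 = -1/3; a_4 = -2/3; a_5 = -11/60; a_6 = -22/45


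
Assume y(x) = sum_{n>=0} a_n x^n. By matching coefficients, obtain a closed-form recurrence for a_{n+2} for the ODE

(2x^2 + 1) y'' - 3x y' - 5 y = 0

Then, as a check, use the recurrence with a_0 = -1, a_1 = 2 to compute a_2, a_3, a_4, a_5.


Substitute y = sum_n a_n x^n.
(1 + 2 x^2) y'' contributes (n+2)(n+1) a_{n+2} + 2 n(n-1) a_n at x^n.
-3 x y'(x) contributes -3 n a_n at x^n.
-5 y(x) contributes -5 a_n at x^n.
Matching x^n: (n+2)(n+1) a_{n+2} + (2 n(n-1) - 3 n - 5) a_n = 0.
Thus a_{n+2} = (-2 n(n-1) + 3 n + 5) / ((n+1)(n+2)) * a_n.

Check with a_0 = -1, a_1 = 2 (apply the recurrence for n = 0, 1, 2, 3): a_0 = -1, a_1 = 2, a_2 = -5/2, a_3 = 8/3, a_4 = -35/24, a_5 = 4/15.

a_(n+2) = (-2 n(n-1) + 3 n + 5) / ((n+1)(n+2)) * a_n; check: a_0 = -1, a_1 = 2, a_2 = -5/2, a_3 = 8/3, a_4 = -35/24, a_5 = 4/15


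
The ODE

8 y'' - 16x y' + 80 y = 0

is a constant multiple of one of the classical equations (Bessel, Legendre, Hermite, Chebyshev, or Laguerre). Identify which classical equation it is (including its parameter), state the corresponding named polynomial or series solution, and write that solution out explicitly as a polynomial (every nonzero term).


All three coefficients share the factor 8; dividing through by 8 gives  y'' - 2x y' + 10 y = 0.
This matches the Hermite equation y'' - 2x y' + 2n y = 0 with 2n = 10, so n = 5; the polynomial solution is H_5(x).
With y = sum_k a_k x^k, matching x^k gives (k+2)(k+1) a_{k+2} = 2(k - n) a_k = 2(k - 5) a_k. The right side vanishes at k = 5, so the series with the parity of 5 terminates at degree 5.
Standard normalization: leading coefficient of H_n is 2^n, so a_5 = 2^5 = 32. Work downward with a_k = (k+1)(k+2) a_{k+2} / (2(k - n)):
  a_3 = (4)(5)(32) / (2(3 - 5)) = 640/(-4) = -160
  a_1 = (2)(3)(-160) / (2(1 - 5)) = -960/(-8) = 120
Hence H_5(x) = 32 x^5 - 160 x^3 + 120 x.

H_5(x); series = 32 x^5 - 160 x^3 + 120 x


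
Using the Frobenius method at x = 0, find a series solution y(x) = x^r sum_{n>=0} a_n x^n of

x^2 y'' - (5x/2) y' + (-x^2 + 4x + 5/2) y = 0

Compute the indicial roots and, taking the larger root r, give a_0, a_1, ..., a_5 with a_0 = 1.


Write in Frobenius form y'' + (p(x)/x) y' + (q(x)/x^2) y = 0:
  p(x) = -5/2,  q(x) = -x^2 + 4x + 5/2.
Indicial equation: r(r-1) + (-5/2) r + (5/2) = 0 -> roots r_1 = 5/2, r_2 = 1.
Take r = r_1 = 5/2. Let y(x) = x^r sum_{n>=0} a_n x^n with a_0 = 1.
Substitute y = x^r sum a_n x^n and match x^{r+n}. The recurrence is
  D(n) a_n + 4 a_{n-1} - 1 a_{n-2} = 0,  where D(n) = (r+n)(r+n-1) + (-5/2)(r+n) + (5/2).
  a_n = [-4 a_{n-1} + 1 a_{n-2}] / D(n).
Since the indicial polynomial factors as (r - r_1)(r - r_2), D(n) = (r_1 + n - r_1)(r_1 + n - r_2) = n(n + 3/2).
Evaluating step by step (a_0 = 1):
  n = 1: D(1) = 1(1 + 3/2) = 5/2; numerator = -4(1) = -4; a_1 = (-4)/(5/2) = -8/5
  n = 2: D(2) = 2(2 + 3/2) = 7; numerator = -4(-8/5) + 1(1) = 37/5; a_2 = (37/5)/(7) = 37/35
  n = 3: D(3) = 3(3 + 3/2) = 27/2; numerator = -4(37/35) + 1(-8/5) = -204/35; a_3 = (-204/35)/(27/2) = -136/315
  n = 4: D(4) = 4(4 + 3/2) = 22; numerator = -4(-136/315) + 1(37/35) = 877/315; a_4 = (877/315)/(22) = 877/6930
  n = 5: D(5) = 5(5 + 3/2) = 65/2; numerator = -4(877/6930) + 1(-136/315) = -650/693; a_5 = (-650/693)/(65/2) = -20/693

r = 5/2; a_0 = 1; a_1 = -8/5; a_2 = 37/35; a_3 = -136/315; a_4 = 877/6930; a_5 = -20/693


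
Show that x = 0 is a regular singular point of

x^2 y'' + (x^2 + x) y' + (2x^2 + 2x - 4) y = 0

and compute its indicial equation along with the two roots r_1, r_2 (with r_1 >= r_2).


Divide by x^2 to reach normal form y'' + P_1(x) y' + P_2(x) y = 0 with P_1(x) = 1 + 1/x and P_2(x) = 2 + 2/x - 4/x^2.
x = 0 is a singular point because the y'-coefficient 1 + 1/x has a pole at x = 0 and the y-coefficient 2 + 2/x - 4/x^2 has a pole at x = 0.
It is a regular singular point because x P_1(x) = p(x) = x + 1 and x^2 P_2(x) = q(x) = 2x^2 + 2x - 4 are polynomials, hence analytic at x = 0.
p(0) = 1,  q(0) = -4.
Indicial equation: r(r-1) + p(0) r + q(0) = 0, i.e. r^2 + (p(0) - 1) r + q(0) = 0, i.e. r^2 - 4 = 0.
Discriminant: (0)^2 - 4(-4) = 16, so r = (0 ± 4)/2.
Solving: r_1 = 2, r_2 = -2.

indicial: r^2 - 4 = 0; roots r_1 = 2, r_2 = -2


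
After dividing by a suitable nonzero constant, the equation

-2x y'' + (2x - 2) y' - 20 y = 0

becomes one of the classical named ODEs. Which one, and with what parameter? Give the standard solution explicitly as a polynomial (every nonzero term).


All three coefficients share the factor -2; dividing through by -2 gives  x y'' + (1 - x) y' + 10 y = 0.
This matches the Laguerre equation x y'' + (1 - x) y' + n y = 0 with n = 10; the polynomial solution is L_10(x).
With y = sum_k a_k x^k, matching x^k gives (k+1)k a_{k+1} + (k+1) a_{k+1} - k a_k + n a_k = 0, i.e. (k+1)^2 a_{k+1} = (k - n) a_k = (k - 10) a_k. The right side vanishes at k = 10, so the series terminates at degree 10.
Standard normalization L_n(0) = 1 gives a_0 = 1. Work upward with a_{k+1} = (k - 10) a_k / (k+1)^2:
  a_1 = (0 - 10)(1) / 1^2 = -10/1 = -10
  a_2 = (1 - 10)(-10) / 2^2 = 90/4 = 45/2
  a_3 = (2 - 10)(45/2) / 3^2 = -180/9 = -20
  a_4 = (3 - 10)(-20) / 4^2 = 140/16 = 35/4
  a_5 = (4 - 10)(35/4) / 5^2 = (-105/2)/25 = -21/10
  a_6 = (5 - 10)(-21/10) / 6^2 = (21/2)/36 = 7/24
  a_7 = (6 - 10)(7/24) / 7^2 = (-7/6)/49 = -1/42
  a_8 = (7 - 10)(-1/42) / 8^2 = (1/14)/64 = 1/896
  a_9 = (8 - 10)(1/896) / 9^2 = (-1/448)/81 = -1/36288
  a_10 = (9 - 10)(-1/36288) / 10^2 = (1/36288)/100 = 1/3628800
Hence L_10(x) = x^10/3628800 - x^9/36288 + x^8/896 - x^7/42 + 7 x^6/24 - 21 x^5/10 + 35 x^4/4 - 20 x^3 + 45 x^2/2 - 10 x + 1.

L_10(x); series = x^10/3628800 - x^9/36288 + x^8/896 - x^7/42 + 7 x^6/24 - 21 x^5/10 + 35 x^4/4 - 20 x^3 + 45 x^2/2 - 10 x + 1


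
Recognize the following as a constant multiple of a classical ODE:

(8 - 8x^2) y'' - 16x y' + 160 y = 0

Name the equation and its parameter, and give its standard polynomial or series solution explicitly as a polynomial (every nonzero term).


All three coefficients share the factor 8; dividing through by 8 gives  (1 - x^2) y'' - 2x y' + 20 y = 0.
This matches the Legendre equation (1 - x^2) y'' - 2x y' + n(n+1) y = 0 (note the -2x y' term) with n(n+1) = 20, so n = 4; the polynomial solution is P_4(x).
With y = sum_k a_k x^k, matching x^k gives (k+2)(k+1) a_{k+2} = [k(k+1) - n(n+1)] a_k = (k - 4)(k + 5) a_k. The right side vanishes at k = 4, so the series with the parity of 4 terminates at degree 4.
Standard normalization (P_n(1) = 1): leading coefficient (2n)!/(2^n (n!)^2) = 40320/(16*576) = 35/8, so a_4 = 35/8. Work downward with a_k = (k+1)(k+2) a_{k+2} / ((k - 4)(k + 5)):
  a_2 = (3)(4)(35/8) / ((2 - 4)(2 + 5)) = (105/2)/(-14) = -15/4
  a_0 = (1)(2)(-15/4) / ((0 - 4)(0 + 5)) = (-15/2)/(-20) = 3/8
Hence P_4(x) = 35 x^4/8 - 15 x^2/4 + 3/8.

P_4(x); series = 35 x^4/8 - 15 x^2/4 + 3/8


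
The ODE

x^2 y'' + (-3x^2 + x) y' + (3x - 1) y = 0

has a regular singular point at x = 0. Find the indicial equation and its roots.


Divide by x^2 to reach normal form y'' + P_1(x) y' + P_2(x) y = 0 with P_1(x) = -3 + 1/x and P_2(x) = 3/x - 1/x^2.
x = 0 is a singular point because the y'-coefficient -3 + 1/x has a pole at x = 0 and the y-coefficient 3/x - 1/x^2 has a pole at x = 0.
It is a regular singular point because x P_1(x) = p(x) = 1 - 3x and x^2 P_2(x) = q(x) = 3x - 1 are polynomials, hence analytic at x = 0.
p(0) = 1,  q(0) = -1.
Indicial equation: r(r-1) + p(0) r + q(0) = 0, i.e. r^2 + (p(0) - 1) r + q(0) = 0, i.e. r^2 - 1 = 0.
Discriminant: (0)^2 - 4(-1) = 4, so r = (0 ± 2)/2.
Solving: r_1 = 1, r_2 = -1.

indicial: r^2 - 1 = 0; roots r_1 = 1, r_2 = -1


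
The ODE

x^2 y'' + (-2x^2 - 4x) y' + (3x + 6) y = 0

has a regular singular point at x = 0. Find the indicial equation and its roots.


Divide by x^2 to reach normal form y'' + P_1(x) y' + P_2(x) y = 0 with P_1(x) = -2 - 4/x and P_2(x) = 3/x + 6/x^2.
x = 0 is a singular point because the y'-coefficient -2 - 4/x has a pole at x = 0 and the y-coefficient 3/x + 6/x^2 has a pole at x = 0.
It is a regular singular point because x P_1(x) = p(x) = -2x - 4 and x^2 P_2(x) = q(x) = 3x + 6 are polynomials, hence analytic at x = 0.
p(0) = -4,  q(0) = 6.
Indicial equation: r(r-1) + p(0) r + q(0) = 0, i.e. r^2 + (p(0) - 1) r + q(0) = 0, i.e. r^2 - 5 r + 6 = 0.
Discriminant: (-5)^2 - 4(6) = 1, so r = (5 ± 1)/2.
Solving: r_1 = 3, r_2 = 2.

indicial: r^2 - 5 r + 6 = 0; roots r_1 = 3, r_2 = 2


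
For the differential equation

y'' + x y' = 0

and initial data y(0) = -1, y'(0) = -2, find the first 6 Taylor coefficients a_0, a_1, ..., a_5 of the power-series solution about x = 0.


Ansatz: y(x) = sum_{n>=0} a_n x^n, so y'(x) = sum_{n>=1} n a_n x^(n-1) and y''(x) = sum_{n>=2} n(n-1) a_n x^(n-2).
Substitute into P(x) y'' + Q(x) y' + R(x) y = 0 with P(x) = 1, Q(x) = x, R(x) = 0, and match powers of x.
Initial conditions: a_0 = -1, a_1 = -2.
Setting the coefficient of each power of x to zero and solving order by order (substituting the coefficients already found):
  x^0: 2 a_2 = 0  ->  a_2 = 0
  x^1: 6 a_3 + a_1 = 0  ->  6 a_3 = -a_1 = 2  ->  a_3 = 1/3
  x^2: 12 a_4 + 2 a_2 = 0  ->  12 a_4 = -2 a_2 = 0  ->  a_4 = 0
  x^3: 20 a_5 + 3 a_3 = 0  ->  20 a_5 = -3 a_3 = -1  ->  a_5 = -1/20
Truncated series: y(x) = -1 - 2 x + (1/3) x^3 - (1/20) x^5 + O(x^6).

a_0 = -1; a_1 = -2; a_2 = 0; a_3 = 1/3; a_4 = 0; a_5 = -1/20


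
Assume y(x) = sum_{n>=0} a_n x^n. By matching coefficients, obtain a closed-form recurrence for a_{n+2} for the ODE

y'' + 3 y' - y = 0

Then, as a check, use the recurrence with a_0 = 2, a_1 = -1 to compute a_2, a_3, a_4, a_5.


Substitute y = sum_n a_n x^n.
y''(x) has coefficient (n+2)(n+1) a_{n+2} at x^n;
3 y'(x) has coefficient 3 (n+1) a_{n+1} at x^n;
-y(x) has coefficient -1 a_n at x^n.
Matching x^n: (n+2)(n+1) a_{n+2} + 3 (n+1) a_{n+1} - 1 a_n = 0.
Thus a_{n+2} = [-3 (n+1) a_{n+1} + 1 a_n] / ((n+1)(n+2)).

Check with a_0 = 2, a_1 = -1 (apply the recurrence for n = 0, 1, 2, 3): a_0 = 2, a_1 = -1, a_2 = 5/2, a_3 = -8/3, a_4 = 53/24, a_5 = -35/24.

a_(n+2) = [-3 (n+1) a_(n+1) + 1 a_n] / ((n+1)(n+2)); check: a_0 = 2, a_1 = -1, a_2 = 5/2, a_3 = -8/3, a_4 = 53/24, a_5 = -35/24


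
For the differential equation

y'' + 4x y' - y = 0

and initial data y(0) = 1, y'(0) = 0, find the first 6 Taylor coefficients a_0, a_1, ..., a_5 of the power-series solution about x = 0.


Ansatz: y(x) = sum_{n>=0} a_n x^n, so y'(x) = sum_{n>=1} n a_n x^(n-1) and y''(x) = sum_{n>=2} n(n-1) a_n x^(n-2).
Substitute into P(x) y'' + Q(x) y' + R(x) y = 0 with P(x) = 1, Q(x) = 4x, R(x) = -1, and match powers of x.
Initial conditions: a_0 = 1, a_1 = 0.
Setting the coefficient of each power of x to zero and solving order by order (substituting the coefficients already found):
  x^0: 2 a_2 - a_0 = 0  ->  2 a_2 = a_0 = 1  ->  a_2 = 1/2
  x^1: 6 a_3 + 3 a_1 = 0  ->  6 a_3 = -3 a_1 = 0  ->  a_3 = 0
  x^2: 12 a_4 + 7 a_2 = 0  ->  12 a_4 = -7 a_2 = -7/2  ->  a_4 = -7/24
  x^3: 20 a_5 + 11 a_3 = 0  ->  20 a_5 = -11 a_3 = 0  ->  a_5 = 0
Truncated series: y(x) = 1 + (1/2) x^2 - (7/24) x^4 + O(x^6).

a_0 = 1; a_1 = 0; a_2 = 1/2; a_3 = 0; a_4 = -7/24; a_5 = 0


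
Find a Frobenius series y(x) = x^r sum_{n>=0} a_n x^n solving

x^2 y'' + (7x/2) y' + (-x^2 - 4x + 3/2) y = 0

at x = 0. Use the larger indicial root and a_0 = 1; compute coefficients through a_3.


Write in Frobenius form y'' + (p(x)/x) y' + (q(x)/x^2) y = 0:
  p(x) = 7/2,  q(x) = -x^2 - 4x + 3/2.
Indicial equation: r(r-1) + (7/2) r + (3/2) = 0 -> roots r_1 = -1, r_2 = -3/2.
Take r = r_1 = -1. Let y(x) = x^r sum_{n>=0} a_n x^n with a_0 = 1.
Substitute y = x^r sum a_n x^n and match x^{r+n}. The recurrence is
  D(n) a_n - 4 a_{n-1} - 1 a_{n-2} = 0,  where D(n) = (r+n)(r+n-1) + (7/2)(r+n) + (3/2).
  a_n = [4 a_{n-1} + 1 a_{n-2}] / D(n).
Since the indicial polynomial factors as (r - r_1)(r - r_2), D(n) = (r_1 + n - r_1)(r_1 + n - r_2) = n(n + 1/2).
Evaluating step by step (a_0 = 1):
  n = 1: D(1) = 1(1 + 1/2) = 3/2; numerator = 4(1) = 4; a_1 = (4)/(3/2) = 8/3
  n = 2: D(2) = 2(2 + 1/2) = 5; numerator = 4(8/3) + 1(1) = 35/3; a_2 = (35/3)/(5) = 7/3
  n = 3: D(3) = 3(3 + 1/2) = 21/2; numerator = 4(7/3) + 1(8/3) = 12; a_3 = (12)/(21/2) = 8/7

r = -1; a_0 = 1; a_1 = 8/3; a_2 = 7/3; a_3 = 8/7


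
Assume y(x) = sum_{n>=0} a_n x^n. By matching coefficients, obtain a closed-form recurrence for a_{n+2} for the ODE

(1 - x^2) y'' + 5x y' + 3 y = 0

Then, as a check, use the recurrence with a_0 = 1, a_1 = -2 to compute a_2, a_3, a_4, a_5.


Substitute y = sum_n a_n x^n.
(1 - 1 x^2) y'' contributes (n+2)(n+1) a_{n+2} - n(n-1) a_n at x^n.
5 x y'(x) contributes 5 n a_n at x^n.
3 y(x) contributes 3 a_n at x^n.
Matching x^n: (n+2)(n+1) a_{n+2} + (-n(n-1) + 5 n + 3) a_n = 0.
Thus a_{n+2} = (n(n-1) - 5 n - 3) / ((n+1)(n+2)) * a_n.

Check with a_0 = 1, a_1 = -2 (apply the recurrence for n = 0, 1, 2, 3): a_0 = 1, a_1 = -2, a_2 = -3/2, a_3 = 8/3, a_4 = 11/8, a_5 = -8/5.

a_(n+2) = (n(n-1) - 5 n - 3) / ((n+1)(n+2)) * a_n; check: a_0 = 1, a_1 = -2, a_2 = -3/2, a_3 = 8/3, a_4 = 11/8, a_5 = -8/5


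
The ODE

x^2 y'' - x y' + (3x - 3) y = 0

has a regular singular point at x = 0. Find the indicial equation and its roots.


Divide by x^2 to reach normal form y'' + P_1(x) y' + P_2(x) y = 0 with P_1(x) = -1/x and P_2(x) = 3/x - 3/x^2.
x = 0 is a singular point because the y'-coefficient -1/x has a pole at x = 0 and the y-coefficient 3/x - 3/x^2 has a pole at x = 0.
It is a regular singular point because x P_1(x) = p(x) = -1 and x^2 P_2(x) = q(x) = 3x - 3 are polynomials, hence analytic at x = 0.
p(0) = -1,  q(0) = -3.
Indicial equation: r(r-1) + p(0) r + q(0) = 0, i.e. r^2 + (p(0) - 1) r + q(0) = 0, i.e. r^2 - 2 r - 3 = 0.
Discriminant: (-2)^2 - 4(-3) = 16, so r = (2 ± 4)/2.
Solving: r_1 = 3, r_2 = -1.

indicial: r^2 - 2 r - 3 = 0; roots r_1 = 3, r_2 = -1


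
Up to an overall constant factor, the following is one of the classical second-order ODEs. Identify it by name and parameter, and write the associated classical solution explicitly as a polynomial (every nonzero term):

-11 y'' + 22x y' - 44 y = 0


All three coefficients share the factor -11; dividing through by -11 gives  y'' - 2x y' + 4 y = 0.
This matches the Hermite equation y'' - 2x y' + 2n y = 0 with 2n = 4, so n = 2; the polynomial solution is H_2(x).
With y = sum_k a_k x^k, matching x^k gives (k+2)(k+1) a_{k+2} = 2(k - n) a_k = 2(k - 2) a_k. The right side vanishes at k = 2, so the series with the parity of 2 terminates at degree 2.
Standard normalization: leading coefficient of H_n is 2^n, so a_2 = 2^2 = 4. Work downward with a_k = (k+1)(k+2) a_{k+2} / (2(k - n)):
  a_0 = (1)(2)(4) / (2(0 - 2)) = 8/(-4) = -2
Hence H_2(x) = 4 x^2 - 2.

H_2(x); series = 4 x^2 - 2


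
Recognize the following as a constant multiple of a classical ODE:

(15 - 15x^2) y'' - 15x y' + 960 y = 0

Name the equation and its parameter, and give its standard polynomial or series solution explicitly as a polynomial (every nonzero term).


All three coefficients share the factor 15; dividing through by 15 gives  (1 - x^2) y'' - x y' + 64 y = 0.
This matches the Chebyshev equation (1 - x^2) y'' - x y' + n^2 y = 0 (note the -x y' term, not -2x y') with n^2 = 64, so n = 8; the polynomial solution is T_8(x).
With y = sum_k a_k x^k, matching x^k gives (k+2)(k+1) a_{k+2} = (k^2 - n^2) a_k = (k - 8)(k + 8) a_k. The right side vanishes at k = 8, so the series with the parity of 8 terminates at degree 8.
Standard normalization: leading coefficient of T_n is 2^(n-1), so a_8 = 2^7 = 128. Work downward with a_k = (k+1)(k+2) a_{k+2} / ((k - 8)(k + 8)):
  a_6 = (7)(8)(128) / ((6 - 8)(6 + 8)) = 7168/(-28) = -256
  a_4 = (5)(6)(-256) / ((4 - 8)(4 + 8)) = -7680/(-48) = 160
  a_2 = (3)(4)(160) / ((2 - 8)(2 + 8)) = 1920/(-60) = -32
  a_0 = (1)(2)(-32) / ((0 - 8)(0 + 8)) = -64/(-64) = 1
Hence T_8(x) = 128 x^8 - 256 x^6 + 160 x^4 - 32 x^2 + 1.

T_8(x); series = 128 x^8 - 256 x^6 + 160 x^4 - 32 x^2 + 1


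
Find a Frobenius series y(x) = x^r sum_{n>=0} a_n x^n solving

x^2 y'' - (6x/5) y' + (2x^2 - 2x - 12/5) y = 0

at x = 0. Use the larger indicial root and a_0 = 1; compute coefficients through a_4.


Write in Frobenius form y'' + (p(x)/x) y' + (q(x)/x^2) y = 0:
  p(x) = -6/5,  q(x) = 2x^2 - 2x - 12/5.
Indicial equation: r(r-1) + (-6/5) r + (-12/5) = 0 -> roots r_1 = 3, r_2 = -4/5.
Take r = r_1 = 3. Let y(x) = x^r sum_{n>=0} a_n x^n with a_0 = 1.
Substitute y = x^r sum a_n x^n and match x^{r+n}. The recurrence is
  D(n) a_n - 2 a_{n-1} + 2 a_{n-2} = 0,  where D(n) = (r+n)(r+n-1) + (-6/5)(r+n) + (-12/5).
  a_n = [2 a_{n-1} - 2 a_{n-2}] / D(n).
Since the indicial polynomial factors as (r - r_1)(r - r_2), D(n) = (r_1 + n - r_1)(r_1 + n - r_2) = n(n + 19/5).
Evaluating step by step (a_0 = 1):
  n = 1: D(1) = 1(1 + 19/5) = 24/5; numerator = 2(1) = 2; a_1 = (2)/(24/5) = 5/12
  n = 2: D(2) = 2(2 + 19/5) = 58/5; numerator = 2(5/12) - 2(1) = -7/6; a_2 = (-7/6)/(58/5) = -35/348
  n = 3: D(3) = 3(3 + 19/5) = 102/5; numerator = 2(-35/348) - 2(5/12) = -30/29; a_3 = (-30/29)/(102/5) = -25/493
  n = 4: D(4) = 4(4 + 19/5) = 156/5; numerator = 2(-25/493) - 2(-35/348) = 295/2958; a_4 = (295/2958)/(156/5) = 1475/461448

r = 3; a_0 = 1; a_1 = 5/12; a_2 = -35/348; a_3 = -25/493; a_4 = 1475/461448


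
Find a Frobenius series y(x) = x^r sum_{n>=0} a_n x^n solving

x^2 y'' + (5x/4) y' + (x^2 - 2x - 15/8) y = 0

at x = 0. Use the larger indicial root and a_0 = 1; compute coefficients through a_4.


Write in Frobenius form y'' + (p(x)/x) y' + (q(x)/x^2) y = 0:
  p(x) = 5/4,  q(x) = x^2 - 2x - 15/8.
Indicial equation: r(r-1) + (5/4) r + (-15/8) = 0 -> roots r_1 = 5/4, r_2 = -3/2.
Take r = r_1 = 5/4. Let y(x) = x^r sum_{n>=0} a_n x^n with a_0 = 1.
Substitute y = x^r sum a_n x^n and match x^{r+n}. The recurrence is
  D(n) a_n - 2 a_{n-1} + 1 a_{n-2} = 0,  where D(n) = (r+n)(r+n-1) + (5/4)(r+n) + (-15/8).
  a_n = [2 a_{n-1} - 1 a_{n-2}] / D(n).
Since the indicial polynomial factors as (r - r_1)(r - r_2), D(n) = (r_1 + n - r_1)(r_1 + n - r_2) = n(n + 11/4).
Evaluating step by step (a_0 = 1):
  n = 1: D(1) = 1(1 + 11/4) = 15/4; numerator = 2(1) = 2; a_1 = (2)/(15/4) = 8/15
  n = 2: D(2) = 2(2 + 11/4) = 19/2; numerator = 2(8/15) - 1(1) = 1/15; a_2 = (1/15)/(19/2) = 2/285
  n = 3: D(3) = 3(3 + 11/4) = 69/4; numerator = 2(2/285) - 1(8/15) = -148/285; a_3 = (-148/285)/(69/4) = -592/19665
  n = 4: D(4) = 4(4 + 11/4) = 27; numerator = 2(-592/19665) - 1(2/285) = -1322/19665; a_4 = (-1322/19665)/(27) = -1322/530955

r = 5/4; a_0 = 1; a_1 = 8/15; a_2 = 2/285; a_3 = -592/19665; a_4 = -1322/530955


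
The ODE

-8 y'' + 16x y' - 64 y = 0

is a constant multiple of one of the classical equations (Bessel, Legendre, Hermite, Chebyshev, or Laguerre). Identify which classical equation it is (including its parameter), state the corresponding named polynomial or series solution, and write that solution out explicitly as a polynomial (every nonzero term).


All three coefficients share the factor -8; dividing through by -8 gives  y'' - 2x y' + 8 y = 0.
This matches the Hermite equation y'' - 2x y' + 2n y = 0 with 2n = 8, so n = 4; the polynomial solution is H_4(x).
With y = sum_k a_k x^k, matching x^k gives (k+2)(k+1) a_{k+2} = 2(k - n) a_k = 2(k - 4) a_k. The right side vanishes at k = 4, so the series with the parity of 4 terminates at degree 4.
Standard normalization: leading coefficient of H_n is 2^n, so a_4 = 2^4 = 16. Work downward with a_k = (k+1)(k+2) a_{k+2} / (2(k - n)):
  a_2 = (3)(4)(16) / (2(2 - 4)) = 192/(-4) = -48
  a_0 = (1)(2)(-48) / (2(0 - 4)) = -96/(-8) = 12
Hence H_4(x) = 16 x^4 - 48 x^2 + 12.

H_4(x); series = 16 x^4 - 48 x^2 + 12


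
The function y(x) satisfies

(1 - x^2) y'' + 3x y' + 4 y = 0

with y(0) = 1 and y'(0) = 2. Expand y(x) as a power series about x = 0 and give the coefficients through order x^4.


Ansatz: y(x) = sum_{n>=0} a_n x^n, so y'(x) = sum_{n>=1} n a_n x^(n-1) and y''(x) = sum_{n>=2} n(n-1) a_n x^(n-2).
Substitute into P(x) y'' + Q(x) y' + R(x) y = 0 with P(x) = 1 - x^2, Q(x) = 3x, R(x) = 4, and match powers of x.
Initial conditions: a_0 = 1, a_1 = 2.
Setting the coefficient of each power of x to zero and solving order by order (substituting the coefficients already found):
  x^0: 2 a_2 + 4 a_0 = 0  ->  2 a_2 = -4 a_0 = -4  ->  a_2 = -2
  x^1: 6 a_3 + 7 a_1 = 0  ->  6 a_3 = -7 a_1 = -14  ->  a_3 = -7/3
  x^2: 12 a_4 + 8 a_2 = 0  ->  12 a_4 = -8 a_2 = 16  ->  a_4 = 4/3
Truncated series: y(x) = 1 + 2 x - 2 x^2 - (7/3) x^3 + (4/3) x^4 + O(x^5).

a_0 = 1; a_1 = 2; a_2 = -2; a_3 = -7/3; a_4 = 4/3


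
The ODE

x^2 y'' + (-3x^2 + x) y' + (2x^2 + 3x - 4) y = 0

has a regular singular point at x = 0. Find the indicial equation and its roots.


Divide by x^2 to reach normal form y'' + P_1(x) y' + P_2(x) y = 0 with P_1(x) = -3 + 1/x and P_2(x) = 2 + 3/x - 4/x^2.
x = 0 is a singular point because the y'-coefficient -3 + 1/x has a pole at x = 0 and the y-coefficient 2 + 3/x - 4/x^2 has a pole at x = 0.
It is a regular singular point because x P_1(x) = p(x) = 1 - 3x and x^2 P_2(x) = q(x) = 2x^2 + 3x - 4 are polynomials, hence analytic at x = 0.
p(0) = 1,  q(0) = -4.
Indicial equation: r(r-1) + p(0) r + q(0) = 0, i.e. r^2 + (p(0) - 1) r + q(0) = 0, i.e. r^2 - 4 = 0.
Discriminant: (0)^2 - 4(-4) = 16, so r = (0 ± 4)/2.
Solving: r_1 = 2, r_2 = -2.

indicial: r^2 - 4 = 0; roots r_1 = 2, r_2 = -2


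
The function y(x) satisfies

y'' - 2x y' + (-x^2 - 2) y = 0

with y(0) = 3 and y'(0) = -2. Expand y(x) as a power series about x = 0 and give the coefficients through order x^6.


Ansatz: y(x) = sum_{n>=0} a_n x^n, so y'(x) = sum_{n>=1} n a_n x^(n-1) and y''(x) = sum_{n>=2} n(n-1) a_n x^(n-2).
Substitute into P(x) y'' + Q(x) y' + R(x) y = 0 with P(x) = 1, Q(x) = -2x, R(x) = -x^2 - 2, and match powers of x.
Initial conditions: a_0 = 3, a_1 = -2.
Setting the coefficient of each power of x to zero and solving order by order (substituting the coefficients already found):
  x^0: 2 a_2 - 2 a_0 = 0  ->  2 a_2 = 2 a_0 = 6  ->  a_2 = 3
  x^1: 6 a_3 - 4 a_1 = 0  ->  6 a_3 = 4 a_1 = -8  ->  a_3 = -4/3
  x^2: 12 a_4 - 6 a_2 - a_0 = 0  ->  12 a_4 = 6 a_2 + a_0 = 21  ->  a_4 = 7/4
  x^3: 20 a_5 - 8 a_3 - a_1 = 0  ->  20 a_5 = 8 a_3 + a_1 = -38/3  ->  a_5 = -19/30
  x^4: 30 a_6 - 10 a_4 - a_2 = 0  ->  30 a_6 = 10 a_4 + a_2 = 41/2  ->  a_6 = 41/60
Truncated series: y(x) = 3 - 2 x + 3 x^2 - (4/3) x^3 + (7/4) x^4 - (19/30) x^5 + (41/60) x^6 + O(x^7).

a_0 = 3; a_1 = -2; a_2 = 3; a_3 = -4/3; a_4 = 7/4; a_5 = -19/30; a_6 = 41/60


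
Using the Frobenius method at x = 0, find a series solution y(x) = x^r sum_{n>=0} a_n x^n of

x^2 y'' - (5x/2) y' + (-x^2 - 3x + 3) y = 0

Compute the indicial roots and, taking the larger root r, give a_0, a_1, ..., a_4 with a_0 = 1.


Write in Frobenius form y'' + (p(x)/x) y' + (q(x)/x^2) y = 0:
  p(x) = -5/2,  q(x) = -x^2 - 3x + 3.
Indicial equation: r(r-1) + (-5/2) r + (3) = 0 -> roots r_1 = 2, r_2 = 3/2.
Take r = r_1 = 2. Let y(x) = x^r sum_{n>=0} a_n x^n with a_0 = 1.
Substitute y = x^r sum a_n x^n and match x^{r+n}. The recurrence is
  D(n) a_n - 3 a_{n-1} - 1 a_{n-2} = 0,  where D(n) = (r+n)(r+n-1) + (-5/2)(r+n) + (3).
  a_n = [3 a_{n-1} + 1 a_{n-2}] / D(n).
Since the indicial polynomial factors as (r - r_1)(r - r_2), D(n) = (r_1 + n - r_1)(r_1 + n - r_2) = n(n + 1/2).
Evaluating step by step (a_0 = 1):
  n = 1: D(1) = 1(1 + 1/2) = 3/2; numerator = 3(1) = 3; a_1 = (3)/(3/2) = 2
  n = 2: D(2) = 2(2 + 1/2) = 5; numerator = 3(2) + 1(1) = 7; a_2 = (7)/(5) = 7/5
  n = 3: D(3) = 3(3 + 1/2) = 21/2; numerator = 3(7/5) + 1(2) = 31/5; a_3 = (31/5)/(21/2) = 62/105
  n = 4: D(4) = 4(4 + 1/2) = 18; numerator = 3(62/105) + 1(7/5) = 111/35; a_4 = (111/35)/(18) = 37/210

r = 2; a_0 = 1; a_1 = 2; a_2 = 7/5; a_3 = 62/105; a_4 = 37/210


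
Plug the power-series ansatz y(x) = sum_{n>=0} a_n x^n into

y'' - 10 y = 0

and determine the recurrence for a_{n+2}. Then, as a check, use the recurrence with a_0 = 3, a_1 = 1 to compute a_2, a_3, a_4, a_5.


Substitute y = sum_n a_n x^n into y'' + (const) y = 0.
y''(x) = sum_{n>=0} (n+2)(n+1) a_{n+2} x^n.
The ODE becomes sum_n [(n+2)(n+1) a_{n+2} - 10 a_n] x^n = 0.
Setting each coefficient to zero gives the recurrence:
  (n+2)(n+1) a_{n+2} - 10 a_n = 0,
  a_{n+2} = 10 / ((n+1)(n+2)) a_n.

Check with a_0 = 3, a_1 = 1 (apply the recurrence for n = 0, 1, 2, 3): a_0 = 3, a_1 = 1, a_2 = 15, a_3 = 5/3, a_4 = 25/2, a_5 = 5/6.

a_{n+2} = 10/((n+1)(n+2)) * a_n; check: a_0 = 3, a_1 = 1, a_2 = 15, a_3 = 5/3, a_4 = 25/2, a_5 = 5/6


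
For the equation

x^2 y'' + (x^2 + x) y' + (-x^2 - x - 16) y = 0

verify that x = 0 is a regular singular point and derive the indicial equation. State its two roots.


Divide by x^2 to reach normal form y'' + P_1(x) y' + P_2(x) y = 0 with P_1(x) = 1 + 1/x and P_2(x) = -1 - 1/x - 16/x^2.
x = 0 is a singular point because the y'-coefficient 1 + 1/x has a pole at x = 0 and the y-coefficient -1 - 1/x - 16/x^2 has a pole at x = 0.
It is a regular singular point because x P_1(x) = p(x) = x + 1 and x^2 P_2(x) = q(x) = -x^2 - x - 16 are polynomials, hence analytic at x = 0.
p(0) = 1,  q(0) = -16.
Indicial equation: r(r-1) + p(0) r + q(0) = 0, i.e. r^2 + (p(0) - 1) r + q(0) = 0, i.e. r^2 - 16 = 0.
Discriminant: (0)^2 - 4(-16) = 64, so r = (0 ± 8)/2.
Solving: r_1 = 4, r_2 = -4.

indicial: r^2 - 16 = 0; roots r_1 = 4, r_2 = -4


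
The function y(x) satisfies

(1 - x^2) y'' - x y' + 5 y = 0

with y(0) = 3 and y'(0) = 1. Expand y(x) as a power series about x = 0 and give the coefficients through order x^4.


Ansatz: y(x) = sum_{n>=0} a_n x^n, so y'(x) = sum_{n>=1} n a_n x^(n-1) and y''(x) = sum_{n>=2} n(n-1) a_n x^(n-2).
Substitute into P(x) y'' + Q(x) y' + R(x) y = 0 with P(x) = 1 - x^2, Q(x) = -x, R(x) = 5, and match powers of x.
Initial conditions: a_0 = 3, a_1 = 1.
Setting the coefficient of each power of x to zero and solving order by order (substituting the coefficients already found):
  x^0: 2 a_2 + 5 a_0 = 0  ->  2 a_2 = -5 a_0 = -15  ->  a_2 = -15/2
  x^1: 6 a_3 + 4 a_1 = 0  ->  6 a_3 = -4 a_1 = -4  ->  a_3 = -2/3
  x^2: 12 a_4 + a_2 = 0  ->  12 a_4 = -a_2 = 15/2  ->  a_4 = 5/8
Truncated series: y(x) = 3 + x - (15/2) x^2 - (2/3) x^3 + (5/8) x^4 + O(x^5).

a_0 = 3; a_1 = 1; a_2 = -15/2; a_3 = -2/3; a_4 = 5/8


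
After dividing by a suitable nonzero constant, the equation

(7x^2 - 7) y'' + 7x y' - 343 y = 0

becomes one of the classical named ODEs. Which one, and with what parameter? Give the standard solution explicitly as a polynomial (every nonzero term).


All three coefficients share the factor -7; dividing through by -7 gives  (1 - x^2) y'' - x y' + 49 y = 0.
This matches the Chebyshev equation (1 - x^2) y'' - x y' + n^2 y = 0 (note the -x y' term, not -2x y') with n^2 = 49, so n = 7; the polynomial solution is T_7(x).
With y = sum_k a_k x^k, matching x^k gives (k+2)(k+1) a_{k+2} = (k^2 - n^2) a_k = (k - 7)(k + 7) a_k. The right side vanishes at k = 7, so the series with the parity of 7 terminates at degree 7.
Standard normalization: leading coefficient of T_n is 2^(n-1), so a_7 = 2^6 = 64. Work downward with a_k = (k+1)(k+2) a_{k+2} / ((k - 7)(k + 7)):
  a_5 = (6)(7)(64) / ((5 - 7)(5 + 7)) = 2688/(-24) = -112
  a_3 = (4)(5)(-112) / ((3 - 7)(3 + 7)) = -2240/(-40) = 56
  a_1 = (2)(3)(56) / ((1 - 7)(1 + 7)) = 336/(-48) = -7
Hence T_7(x) = 64 x^7 - 112 x^5 + 56 x^3 - 7 x.

T_7(x); series = 64 x^7 - 112 x^5 + 56 x^3 - 7 x


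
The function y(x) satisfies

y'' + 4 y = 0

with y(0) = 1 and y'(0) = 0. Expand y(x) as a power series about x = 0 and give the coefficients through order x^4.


Ansatz: y(x) = sum_{n>=0} a_n x^n, so y'(x) = sum_{n>=1} n a_n x^(n-1) and y''(x) = sum_{n>=2} n(n-1) a_n x^(n-2).
Substitute into P(x) y'' + Q(x) y' + R(x) y = 0 with P(x) = 1, Q(x) = 0, R(x) = 4, and match powers of x.
Initial conditions: a_0 = 1, a_1 = 0.
Setting the coefficient of each power of x to zero and solving order by order (substituting the coefficients already found):
  x^0: 2 a_2 + 4 a_0 = 0  ->  2 a_2 = -4 a_0 = -4  ->  a_2 = -2
  x^1: 6 a_3 + 4 a_1 = 0  ->  6 a_3 = -4 a_1 = 0  ->  a_3 = 0
  x^2: 12 a_4 + 4 a_2 = 0  ->  12 a_4 = -4 a_2 = 8  ->  a_4 = 2/3
Truncated series: y(x) = 1 - 2 x^2 + (2/3) x^4 + O(x^5).

a_0 = 1; a_1 = 0; a_2 = -2; a_3 = 0; a_4 = 2/3


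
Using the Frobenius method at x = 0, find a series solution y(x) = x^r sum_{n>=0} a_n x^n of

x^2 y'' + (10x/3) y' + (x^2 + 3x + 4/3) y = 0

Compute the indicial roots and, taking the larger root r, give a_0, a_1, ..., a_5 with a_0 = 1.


Write in Frobenius form y'' + (p(x)/x) y' + (q(x)/x^2) y = 0:
  p(x) = 10/3,  q(x) = x^2 + 3x + 4/3.
Indicial equation: r(r-1) + (10/3) r + (4/3) = 0 -> roots r_1 = -1, r_2 = -4/3.
Take r = r_1 = -1. Let y(x) = x^r sum_{n>=0} a_n x^n with a_0 = 1.
Substitute y = x^r sum a_n x^n and match x^{r+n}. The recurrence is
  D(n) a_n + 3 a_{n-1} + 1 a_{n-2} = 0,  where D(n) = (r+n)(r+n-1) + (10/3)(r+n) + (4/3).
  a_n = [-3 a_{n-1} - 1 a_{n-2}] / D(n).
Since the indicial polynomial factors as (r - r_1)(r - r_2), D(n) = (r_1 + n - r_1)(r_1 + n - r_2) = n(n + 1/3).
Evaluating step by step (a_0 = 1):
  n = 1: D(1) = 1(1 + 1/3) = 4/3; numerator = -3(1) = -3; a_1 = (-3)/(4/3) = -9/4
  n = 2: D(2) = 2(2 + 1/3) = 14/3; numerator = -3(-9/4) - 1(1) = 23/4; a_2 = (23/4)/(14/3) = 69/56
  n = 3: D(3) = 3(3 + 1/3) = 10; numerator = -3(69/56) - 1(-9/4) = -81/56; a_3 = (-81/56)/(10) = -81/560
  n = 4: D(4) = 4(4 + 1/3) = 52/3; numerator = -3(-81/560) - 1(69/56) = -447/560; a_4 = (-447/560)/(52/3) = -1341/29120
  n = 5: D(5) = 5(5 + 1/3) = 80/3; numerator = -3(-1341/29120) - 1(-81/560) = 1647/5824; a_5 = (1647/5824)/(80/3) = 4941/465920

r = -1; a_0 = 1; a_1 = -9/4; a_2 = 69/56; a_3 = -81/560; a_4 = -1341/29120; a_5 = 4941/465920


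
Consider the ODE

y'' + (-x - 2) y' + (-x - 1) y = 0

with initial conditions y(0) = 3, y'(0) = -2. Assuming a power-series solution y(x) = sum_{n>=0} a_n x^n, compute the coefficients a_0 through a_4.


Ansatz: y(x) = sum_{n>=0} a_n x^n, so y'(x) = sum_{n>=1} n a_n x^(n-1) and y''(x) = sum_{n>=2} n(n-1) a_n x^(n-2).
Substitute into P(x) y'' + Q(x) y' + R(x) y = 0 with P(x) = 1, Q(x) = -x - 2, R(x) = -x - 1, and match powers of x.
Initial conditions: a_0 = 3, a_1 = -2.
Setting the coefficient of each power of x to zero and solving order by order (substituting the coefficients already found):
  x^0: 2 a_2 - 2 a_1 - a_0 = 0  ->  2 a_2 = 2 a_1 + a_0 = -1  ->  a_2 = -1/2
  x^1: 6 a_3 - 4 a_2 - 2 a_1 - a_0 = 0  ->  6 a_3 = 4 a_2 + 2 a_1 + a_0 = -3  ->  a_3 = -1/2
  x^2: 12 a_4 - 6 a_3 - 3 a_2 - a_1 = 0  ->  12 a_4 = 6 a_3 + 3 a_2 + a_1 = -13/2  ->  a_4 = -13/24
Truncated series: y(x) = 3 - 2 x - (1/2) x^2 - (1/2) x^3 - (13/24) x^4 + O(x^5).

a_0 = 3; a_1 = -2; a_2 = -1/2; a_3 = -1/2; a_4 = -13/24


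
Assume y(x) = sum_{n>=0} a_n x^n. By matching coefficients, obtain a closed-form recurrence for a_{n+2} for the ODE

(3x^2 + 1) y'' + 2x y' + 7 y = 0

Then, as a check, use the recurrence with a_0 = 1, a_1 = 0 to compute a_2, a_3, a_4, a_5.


Substitute y = sum_n a_n x^n.
(1 + 3 x^2) y'' contributes (n+2)(n+1) a_{n+2} + 3 n(n-1) a_n at x^n.
2 x y'(x) contributes 2 n a_n at x^n.
7 y(x) contributes 7 a_n at x^n.
Matching x^n: (n+2)(n+1) a_{n+2} + (3 n(n-1) + 2 n + 7) a_n = 0.
Thus a_{n+2} = (-3 n(n-1) - 2 n - 7) / ((n+1)(n+2)) * a_n.

Check with a_0 = 1, a_1 = 0 (apply the recurrence for n = 0, 1, 2, 3): a_0 = 1, a_1 = 0, a_2 = -7/2, a_3 = 0, a_4 = 119/24, a_5 = 0.

a_(n+2) = (-3 n(n-1) - 2 n - 7) / ((n+1)(n+2)) * a_n; check: a_0 = 1, a_1 = 0, a_2 = -7/2, a_3 = 0, a_4 = 119/24, a_5 = 0


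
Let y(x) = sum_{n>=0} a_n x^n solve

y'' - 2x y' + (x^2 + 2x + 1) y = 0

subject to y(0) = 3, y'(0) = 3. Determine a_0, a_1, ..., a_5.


Ansatz: y(x) = sum_{n>=0} a_n x^n, so y'(x) = sum_{n>=1} n a_n x^(n-1) and y''(x) = sum_{n>=2} n(n-1) a_n x^(n-2).
Substitute into P(x) y'' + Q(x) y' + R(x) y = 0 with P(x) = 1, Q(x) = -2x, R(x) = x^2 + 2x + 1, and match powers of x.
Initial conditions: a_0 = 3, a_1 = 3.
Setting the coefficient of each power of x to zero and solving order by order (substituting the coefficients already found):
  x^0: 2 a_2 + a_0 = 0  ->  2 a_2 = -a_0 = -3  ->  a_2 = -3/2
  x^1: 6 a_3 - a_1 + 2 a_0 = 0  ->  6 a_3 = a_1 - 2 a_0 = -3  ->  a_3 = -1/2
  x^2: 12 a_4 - 3 a_2 + 2 a_1 + a_0 = 0  ->  12 a_4 = 3 a_2 - 2 a_1 - a_0 = -27/2  ->  a_4 = -9/8
  x^3: 20 a_5 - 5 a_3 + 2 a_2 + a_1 = 0  ->  20 a_5 = 5 a_3 - 2 a_2 - a_1 = -5/2  ->  a_5 = -1/8
Truncated series: y(x) = 3 + 3 x - (3/2) x^2 - (1/2) x^3 - (9/8) x^4 - (1/8) x^5 + O(x^6).

a_0 = 3; a_1 = 3; a_2 = -3/2; a_3 = -1/2; a_4 = -9/8; a_5 = -1/8


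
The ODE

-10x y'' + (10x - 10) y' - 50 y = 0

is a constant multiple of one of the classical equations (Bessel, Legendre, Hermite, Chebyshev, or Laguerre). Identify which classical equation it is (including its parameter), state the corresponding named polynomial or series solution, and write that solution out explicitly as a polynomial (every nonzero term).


All three coefficients share the factor -10; dividing through by -10 gives  x y'' + (1 - x) y' + 5 y = 0.
This matches the Laguerre equation x y'' + (1 - x) y' + n y = 0 with n = 5; the polynomial solution is L_5(x).
With y = sum_k a_k x^k, matching x^k gives (k+1)k a_{k+1} + (k+1) a_{k+1} - k a_k + n a_k = 0, i.e. (k+1)^2 a_{k+1} = (k - n) a_k = (k - 5) a_k. The right side vanishes at k = 5, so the series terminates at degree 5.
Standard normalization L_n(0) = 1 gives a_0 = 1. Work upward with a_{k+1} = (k - 5) a_k / (k+1)^2:
  a_1 = (0 - 5)(1) / 1^2 = -5/1 = -5
  a_2 = (1 - 5)(-5) / 2^2 = 20/4 = 5
  a_3 = (2 - 5)(5) / 3^2 = -15/9 = -5/3
  a_4 = (3 - 5)(-5/3) / 4^2 = (10/3)/16 = 5/24
  a_5 = (4 - 5)(5/24) / 5^2 = (-5/24)/25 = -1/120
Hence L_5(x) = -x^5/120 + 5 x^4/24 - 5 x^3/3 + 5 x^2 - 5 x + 1.

L_5(x); series = -x^5/120 + 5 x^4/24 - 5 x^3/3 + 5 x^2 - 5 x + 1
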